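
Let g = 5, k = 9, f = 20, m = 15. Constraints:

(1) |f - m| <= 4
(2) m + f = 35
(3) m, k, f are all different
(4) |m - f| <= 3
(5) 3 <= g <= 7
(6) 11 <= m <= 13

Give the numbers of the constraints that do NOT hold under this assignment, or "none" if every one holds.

Constraints 1, 4, and 6 are violated.

(1) |20 - 15| = 5; 5 > 4, exceeds bound 4 — fails.
(2) m + f = 15 + 20 = 35 — holds.
(3) values 15, 9, 20 are pairwise distinct — holds.
(4) |15 - 20| = 5; 5 > 3, exceeds bound 3 — fails.
(5) g = 5 lies in [3, 7] — holds.
(6) m = 15 is outside [11, 13] — fails.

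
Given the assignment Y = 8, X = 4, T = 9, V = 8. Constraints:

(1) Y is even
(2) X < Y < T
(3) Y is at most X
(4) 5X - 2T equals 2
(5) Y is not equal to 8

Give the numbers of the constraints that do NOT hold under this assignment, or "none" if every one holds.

(1) Y = 8 is even — holds.
(2) values 4 < 8 < 9 — holds.
(3) Y = 8, X = 4; 8 > 4 (want ≤) — does not hold.
(4) 5X - 2T = 5(4) - 2(9) = 2 — holds.
(5) Y = 8, but 8 is required to differ — does not hold.

Constraints 3 and 5 are violated.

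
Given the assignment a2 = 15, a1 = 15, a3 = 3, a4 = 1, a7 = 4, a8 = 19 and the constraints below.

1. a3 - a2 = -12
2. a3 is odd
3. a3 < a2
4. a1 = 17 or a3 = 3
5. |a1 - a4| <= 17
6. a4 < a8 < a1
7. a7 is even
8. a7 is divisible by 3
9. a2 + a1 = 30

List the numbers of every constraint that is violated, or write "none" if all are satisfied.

The assignment fails constraints 6, 8.

1. a3 - a2 = 3 - 15 = -12  yes
2. a3 = 3 is odd  yes
3. a3 = 3, a2 = 15; 3 < 15  yes
4. a1 = 15 ≠ 17, but a3 = 3 = 3 (second disjunct)  yes
5. |15 - 1| = 14; 14 ≤ 17  yes
6. values 1, 19, 15; a8 = 19 is not < a1 = 15  no
7. a7 = 4 is even  yes
8. 4 = 3*1 + 1, so 3 does not divide 4  no
9. a2 + a1 = 15 + 15 = 30  yes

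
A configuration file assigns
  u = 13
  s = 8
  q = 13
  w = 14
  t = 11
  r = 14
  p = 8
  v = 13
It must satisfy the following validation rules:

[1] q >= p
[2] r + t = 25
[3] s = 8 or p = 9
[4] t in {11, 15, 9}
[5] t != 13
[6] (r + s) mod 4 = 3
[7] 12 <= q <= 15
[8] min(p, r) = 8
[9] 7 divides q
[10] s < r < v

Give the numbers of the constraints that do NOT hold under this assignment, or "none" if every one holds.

Constraints 6, 9, and 10 do not hold.

[1] q = 13, p = 8; 13 ≥ 8 — holds.
[2] r + t = 14 + 11 = 25 — holds.
[3] s = 8 = 8 (first disjunct) — holds.
[4] t = 11 is in {11, 15, 9} — holds.
[5] t = 11, and 11 ≠ 13 — holds.
[6] r + s = 22; 22 mod 4 = 2, not 3 — fails.
[7] q = 13 lies in [12, 15] — holds.
[8] min(8, 14) = 8 — holds.
[9] 13 = 7*1 + 6, so 7 does not divide 13 — fails.
[10] values 8, 14, 13; r = 14 is not < v = 13 — fails.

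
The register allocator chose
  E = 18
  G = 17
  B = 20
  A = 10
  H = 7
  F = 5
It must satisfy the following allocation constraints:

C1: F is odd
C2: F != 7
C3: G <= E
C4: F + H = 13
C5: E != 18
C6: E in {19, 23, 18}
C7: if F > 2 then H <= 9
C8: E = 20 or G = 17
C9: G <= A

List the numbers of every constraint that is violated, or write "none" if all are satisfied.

C1: F = 5 is odd — OK.
C2: F = 5, and 5 ≠ 7 — OK.
C3: G = 17, E = 18; 17 ≤ 18 — OK.
C4: F + H = 5 + 7 = 12, not 13 — violated.
C5: E = 18, but 18 is required to differ — violated.
C6: E = 18 is in {19, 23, 18} — OK.
C7: F = 5 > 2, so we need H ≤ 9; H = 7 ≤ 9 — OK.
C8: E = 18 ≠ 20, but G = 17 = 17 (second disjunct) — OK.
C9: G = 17, A = 10; 17 > 10 (want ≤) — violated.

The assignment fails constraints 4, 5, 9.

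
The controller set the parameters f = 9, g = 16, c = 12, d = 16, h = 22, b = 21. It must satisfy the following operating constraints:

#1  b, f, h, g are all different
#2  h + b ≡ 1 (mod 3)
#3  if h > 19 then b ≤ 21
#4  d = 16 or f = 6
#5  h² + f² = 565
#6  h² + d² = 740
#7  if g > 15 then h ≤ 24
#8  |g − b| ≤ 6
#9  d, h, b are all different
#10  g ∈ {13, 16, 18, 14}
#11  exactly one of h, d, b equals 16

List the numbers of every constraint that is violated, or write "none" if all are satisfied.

#1 values 21, 9, 22, 16 are pairwise distinct — OK.
#2 h + b = 43; 43 mod 3 = 1 — OK.
#3 h = 22 > 19, so we need b ≤ 21; b = 21 ≤ 21 — OK.
#4 d = 16 = 16 (first disjunct) — OK.
#5 h² + f² = 22² + 9² = 484 + 81 = 565 — OK.
#6 h² + d² = 22² + 16² = 484 + 256 = 740 — OK.
#7 g = 16 > 15, so we need h ≤ 24; h = 22 ≤ 24 — OK.
#8 |16 − 21| = 5; 5 ≤ 6 — OK.
#9 values 16, 22, 21 are pairwise distinct — OK.
#10 g = 16 is in {13, 16, 18, 14} — OK.
#11 h=22, d=16, b=21; 1 of them equals 16 — OK.

The assignment satisfies every constraint.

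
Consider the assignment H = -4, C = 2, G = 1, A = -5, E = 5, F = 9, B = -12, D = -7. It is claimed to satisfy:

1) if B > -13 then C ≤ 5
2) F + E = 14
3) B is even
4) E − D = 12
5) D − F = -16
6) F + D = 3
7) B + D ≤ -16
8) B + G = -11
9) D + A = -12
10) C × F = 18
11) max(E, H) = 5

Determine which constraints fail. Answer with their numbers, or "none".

Constraint 6 does not hold.

1) B = -12 > -13, so we need C ≤ 5; C = 2 ≤ 5 — holds.
2) F + E = 9 + 5 = 14 — holds.
3) B = -12 is even — holds.
4) E − D = 5 − (-7) = 12 — holds.
5) D − F = -7 − 9 = -16 — holds.
6) F + D = 9 + (-7) = 2, not 3 — does not hold.
7) B + D = -12 + (-7) = -19; -19 ≤ -16 — holds.
8) B + G = -12 + 1 = -11 — holds.
9) D + A = -7 + (-5) = -12 — holds.
10) C × F = 2 × 9 = 18 — holds.
11) max(5, -4) = 5 — holds.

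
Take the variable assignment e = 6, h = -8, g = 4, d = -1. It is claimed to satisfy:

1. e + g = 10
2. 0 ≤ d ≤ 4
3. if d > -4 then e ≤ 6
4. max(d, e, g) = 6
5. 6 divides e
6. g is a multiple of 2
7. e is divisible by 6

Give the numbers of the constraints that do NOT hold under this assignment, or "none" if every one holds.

1. e + g = 6 + 4 = 10  yes
2. d = -1 is outside [0, 4]  no
3. d = -1 > -4, so we need e ≤ 6; e = 6 ≤ 6  yes
4. max(-1, 6, 4) = 6  yes
5. 6 / 6 = 1, so 6 divides 6  yes
6. 4 / 2 = 2, so 2 divides 4  yes
7. 6 / 6 = 1, so 6 divides 6  yes

The assignment fails constraint 2.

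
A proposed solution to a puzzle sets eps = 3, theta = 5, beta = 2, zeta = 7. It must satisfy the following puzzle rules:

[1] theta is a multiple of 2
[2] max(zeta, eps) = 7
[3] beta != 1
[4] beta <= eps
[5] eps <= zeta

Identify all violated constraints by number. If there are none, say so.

[1] 5 = 2*2 + 1, so 2 does not divide 5 — does not hold.
[2] max(7, 3) = 7 — holds.
[3] beta = 2, and 2 ≠ 1 — holds.
[4] beta = 2, eps = 3; 2 ≤ 3 — holds.
[5] eps = 3, zeta = 7; 3 ≤ 7 — holds.

Violated: 1.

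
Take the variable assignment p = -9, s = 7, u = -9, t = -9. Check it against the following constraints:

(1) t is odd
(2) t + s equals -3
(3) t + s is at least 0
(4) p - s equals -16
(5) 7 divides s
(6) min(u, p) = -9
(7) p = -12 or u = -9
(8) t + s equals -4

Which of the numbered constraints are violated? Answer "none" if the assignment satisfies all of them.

Violated: 2, 3, and 8.

(1) t = -9 is odd  OK
(2) t + s = -9 + 7 = -2, not -3  FAIL
(3) t + s = -9 + 7 = -2; -2 < 0, bound 0 not met  FAIL
(4) p - s = -9 - 7 = -16  OK
(5) 7 / 7 = 1, so 7 divides 7  OK
(6) min(-9, -9) = -9  OK
(7) p = -9 ≠ -12, but u = -9 = -9 (second disjunct)  OK
(8) t + s = -9 + 7 = -2, not -4  FAIL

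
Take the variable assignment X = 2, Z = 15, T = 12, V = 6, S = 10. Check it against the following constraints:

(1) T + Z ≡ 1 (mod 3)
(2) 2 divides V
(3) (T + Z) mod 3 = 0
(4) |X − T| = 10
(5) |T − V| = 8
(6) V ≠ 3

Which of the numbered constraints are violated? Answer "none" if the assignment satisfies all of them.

(1) T + Z = 27; 27 mod 3 = 0, not 1  FAIL
(2) 6 / 2 = 3, so 2 divides 6  OK
(3) T + Z = 27; 27 mod 3 = 0  OK
(4) |2 − 12| = 10  OK
(5) |12 − 6| = 6, not 8  FAIL
(6) V = 6, and 6 ≠ 3  OK

Constraints 1 and 5 are violated.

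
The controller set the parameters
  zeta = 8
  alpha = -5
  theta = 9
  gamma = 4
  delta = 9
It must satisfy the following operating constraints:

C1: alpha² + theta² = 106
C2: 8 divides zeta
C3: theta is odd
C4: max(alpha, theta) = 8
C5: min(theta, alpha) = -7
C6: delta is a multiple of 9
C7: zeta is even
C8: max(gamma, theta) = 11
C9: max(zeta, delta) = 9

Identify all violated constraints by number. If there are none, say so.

No — constraints 4, 5, and 8 are not satisfied.

C1: alpha² + theta² = (-5)² + 9² = 25 + 81 = 106 — holds.
C2: 8 / 8 = 1, so 8 divides 8 — holds.
C3: theta = 9 is odd — holds.
C4: max(-5, 9) = 9, not 8 — fails.
C5: min(9, -5) = -5, not -7 — fails.
C6: 9 / 9 = 1, so 9 divides 9 — holds.
C7: zeta = 8 is even — holds.
C8: max(4, 9) = 9, not 11 — fails.
C9: max(8, 9) = 9 — holds.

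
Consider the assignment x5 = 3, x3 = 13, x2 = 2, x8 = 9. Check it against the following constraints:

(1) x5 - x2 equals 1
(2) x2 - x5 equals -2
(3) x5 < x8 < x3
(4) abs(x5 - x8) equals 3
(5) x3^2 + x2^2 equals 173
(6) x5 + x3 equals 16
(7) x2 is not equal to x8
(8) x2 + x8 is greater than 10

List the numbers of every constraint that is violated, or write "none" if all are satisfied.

(1) x5 - x2 = 3 - 2 = 1 — holds.
(2) x2 - x5 = 2 - 3 = -1, not -2 — does not hold.
(3) values 3 < 9 < 13 — holds.
(4) abs(3 - 9) = 6, not 3 — does not hold.
(5) x3^2 + x2^2 = 13^2 + 2^2 = 169 + 4 = 173 — holds.
(6) x5 + x3 = 3 + 13 = 16 — holds.
(7) x2 = 2, x8 = 9; distinct — holds.
(8) x2 + x8 = 2 + 9 = 11; 11 > 10 — holds.

Constraints 2, 4 do not hold.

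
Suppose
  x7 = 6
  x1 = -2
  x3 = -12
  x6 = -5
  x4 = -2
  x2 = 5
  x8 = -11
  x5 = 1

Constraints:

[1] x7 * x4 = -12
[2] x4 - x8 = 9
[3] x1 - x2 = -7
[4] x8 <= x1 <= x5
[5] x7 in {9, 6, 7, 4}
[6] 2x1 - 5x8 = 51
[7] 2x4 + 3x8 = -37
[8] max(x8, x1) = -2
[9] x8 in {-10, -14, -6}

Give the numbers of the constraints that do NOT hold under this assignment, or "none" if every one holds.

Constraint 9 does not hold.

[1] x7 * x4 = 6 * (-2) = -12 — holds.
[2] x4 - x8 = -2 - (-11) = 9 — holds.
[3] x1 - x2 = -2 - 5 = -7 — holds.
[4] values -11 <= -2 <= 1 — holds.
[5] x7 = 6 is in {9, 6, 7, 4} — holds.
[6] 2x1 - 5x8 = 2(-2) - 5(-11) = 51 — holds.
[7] 2x4 + 3x8 = 2(-2) + 3(-11) = -37 — holds.
[8] max(-11, -2) = -2 — holds.
[9] x8 = -11 is not in {-10, -14, -6} — does not hold.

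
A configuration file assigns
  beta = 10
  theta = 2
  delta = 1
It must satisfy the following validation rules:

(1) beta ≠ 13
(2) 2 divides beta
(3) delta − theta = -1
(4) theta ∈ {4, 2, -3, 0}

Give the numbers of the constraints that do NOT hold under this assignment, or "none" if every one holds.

(1) beta = 10, and 10 ≠ 13 — holds.
(2) 10 / 2 = 5, so 2 divides 10 — holds.
(3) delta − theta = 1 − 2 = -1 — holds.
(4) theta = 2 is in {4, 2, -3, 0} — holds.

No violations.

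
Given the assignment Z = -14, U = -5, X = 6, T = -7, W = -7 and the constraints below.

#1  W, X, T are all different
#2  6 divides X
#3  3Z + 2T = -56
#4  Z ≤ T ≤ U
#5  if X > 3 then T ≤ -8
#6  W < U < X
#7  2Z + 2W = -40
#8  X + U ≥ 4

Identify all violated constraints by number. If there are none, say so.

#1 W = T = -7, not all different — fails.
#2 6 / 6 = 1, so 6 divides 6 — holds.
#3 3Z + 2T = 3(-14) + 2(-7) = -56 — holds.
#4 values -14 ≤ -7 ≤ -5 — holds.
#5 X = 6 > 3, so we need T ≤ -8; but T = -7 > -8 — fails.
#6 values -7 < -5 < 6 — holds.
#7 2Z + 2W = 2(-14) + 2(-7) = -42, not -40 — fails.
#8 X + U = 6 + (-5) = 1; 1 < 4, bound 4 not met — fails.

No — constraints 1, 5, 7, and 8 are not satisfied.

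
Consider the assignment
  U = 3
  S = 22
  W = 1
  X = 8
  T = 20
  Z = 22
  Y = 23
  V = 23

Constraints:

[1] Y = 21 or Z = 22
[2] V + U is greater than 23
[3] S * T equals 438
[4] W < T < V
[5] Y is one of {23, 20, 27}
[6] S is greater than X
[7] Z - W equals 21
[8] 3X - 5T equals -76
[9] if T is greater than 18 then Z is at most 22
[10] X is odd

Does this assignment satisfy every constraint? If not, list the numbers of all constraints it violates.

Violated: 3, 10.

[1] Y = 23 ≠ 21, but Z = 22 = 22 (second disjunct) — holds.
[2] V + U = 23 + 3 = 26; 26 > 23 — holds.
[3] S * T = 22 * 20 = 440, not 438 — does not hold.
[4] values 1 < 20 < 23 — holds.
[5] Y = 23 is in {23, 20, 27} — holds.
[6] S = 22, X = 8; 22 > 8 — holds.
[7] Z - W = 22 - 1 = 21 — holds.
[8] 3X - 5T = 3(8) - 5(20) = -76 — holds.
[9] T = 20 > 18, so we need Z ≤ 22; Z = 22 ≤ 22 — holds.
[10] X = 8 is even — does not hold.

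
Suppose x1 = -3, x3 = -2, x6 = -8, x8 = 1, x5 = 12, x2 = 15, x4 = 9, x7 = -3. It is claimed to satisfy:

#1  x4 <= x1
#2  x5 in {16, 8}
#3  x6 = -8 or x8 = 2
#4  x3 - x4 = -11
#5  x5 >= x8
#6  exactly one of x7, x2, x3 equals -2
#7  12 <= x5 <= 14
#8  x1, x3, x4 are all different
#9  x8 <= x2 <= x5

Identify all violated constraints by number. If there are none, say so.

#1 x4 = 9, x1 = -3; 9 > -3 (want ≤) — violated.
#2 x5 = 12 is not in {16, 8} — violated.
#3 x6 = -8 = -8 (first disjunct) — OK.
#4 x3 - x4 = -2 - 9 = -11 — OK.
#5 x5 = 12, x8 = 1; 12 ≥ 1 — OK.
#6 x7=-3, x2=15, x3=-2; 1 of them equals -2 — OK.
#7 x5 = 12 lies in [12, 14] — OK.
#8 values -3, -2, 9 are pairwise distinct — OK.
#9 values 1, 15, 12; x2 = 15 is not <= x5 = 12 — violated.

No — constraints 1, 2, 9 are not satisfied.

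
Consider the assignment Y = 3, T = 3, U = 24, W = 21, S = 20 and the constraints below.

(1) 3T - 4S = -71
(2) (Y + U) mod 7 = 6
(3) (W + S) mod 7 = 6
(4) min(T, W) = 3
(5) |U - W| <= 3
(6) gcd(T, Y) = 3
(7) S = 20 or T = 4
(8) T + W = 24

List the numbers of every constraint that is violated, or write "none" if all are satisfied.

(1) 3T - 4S = 3(3) - 4(20) = -71 — holds.
(2) Y + U = 27; 27 mod 7 = 6 — holds.
(3) W + S = 41; 41 mod 7 = 6 — holds.
(4) min(3, 21) = 3 — holds.
(5) |24 - 21| = 3; 3 ≤ 3 — holds.
(6) gcd(3, 3) = 3 — holds.
(7) S = 20 = 20 (first disjunct) — holds.
(8) T + W = 3 + 21 = 24 — holds.

None — every constraint holds.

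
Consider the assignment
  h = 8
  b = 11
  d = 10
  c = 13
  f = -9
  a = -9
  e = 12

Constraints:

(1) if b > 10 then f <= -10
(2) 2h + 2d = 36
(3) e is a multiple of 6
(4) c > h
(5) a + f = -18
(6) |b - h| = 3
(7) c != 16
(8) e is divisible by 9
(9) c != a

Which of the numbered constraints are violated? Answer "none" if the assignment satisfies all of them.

Constraints 1 and 8 do not hold.

(1) b = 11 > 10, so we need f ≤ -10; but f = -9 > -10 — does not hold.
(2) 2h + 2d = 2(8) + 2(10) = 36 — holds.
(3) 12 / 6 = 2, so 6 divides 12 — holds.
(4) c = 13, h = 8; 13 > 8 — holds.
(5) a + f = -9 + (-9) = -18 — holds.
(6) |11 - 8| = 3 — holds.
(7) c = 13, and 13 ≠ 16 — holds.
(8) 12 = 9*1 + 3, so 9 does not divide 12 — does not hold.
(9) c = 13, a = -9; distinct — holds.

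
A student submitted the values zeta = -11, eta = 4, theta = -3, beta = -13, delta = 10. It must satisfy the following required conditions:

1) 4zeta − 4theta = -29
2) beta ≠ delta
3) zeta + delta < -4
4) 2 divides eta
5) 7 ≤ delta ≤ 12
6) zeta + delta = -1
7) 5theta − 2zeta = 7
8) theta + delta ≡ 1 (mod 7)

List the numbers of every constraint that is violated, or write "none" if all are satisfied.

1) 4zeta − 4theta = 4(-11) − 4(-3) = -32, not -29  fails
2) beta = -13, delta = 10; distinct  holds
3) zeta + delta = -11 + 10 = -1; -1 ≥ -4, bound -4 not met  fails
4) 4 / 2 = 2, so 2 divides 4  holds
5) delta = 10 lies in [7, 12]  holds
6) zeta + delta = -11 + 10 = -1  holds
7) 5theta − 2zeta = 5(-3) − 2(-11) = 7  holds
8) theta + delta = 7; 7 mod 7 = 0, not 1  fails

The assignment fails constraints 1, 3, 8.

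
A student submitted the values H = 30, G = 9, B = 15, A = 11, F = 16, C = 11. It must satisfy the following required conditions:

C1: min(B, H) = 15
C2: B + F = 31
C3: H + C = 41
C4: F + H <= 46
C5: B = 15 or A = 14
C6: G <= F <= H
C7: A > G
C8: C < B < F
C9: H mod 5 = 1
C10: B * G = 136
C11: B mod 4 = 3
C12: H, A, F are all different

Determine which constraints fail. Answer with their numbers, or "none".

Constraints 9 and 10 are violated.

C1: min(15, 30) = 15 — OK.
C2: B + F = 15 + 16 = 31 — OK.
C3: H + C = 30 + 11 = 41 — OK.
C4: F + H = 16 + 30 = 46; 46 ≤ 46 — OK.
C5: B = 15 = 15 (first disjunct) — OK.
C6: values 9 <= 16 <= 30 — OK.
C7: A = 11, G = 9; 11 > 9 — OK.
C8: values 11 < 15 < 16 — OK.
C9: 30 mod 5 = 0, not 1 — violated.
C10: B * G = 15 * 9 = 135, not 136 — violated.
C11: 15 mod 4 = 3 — OK.
C12: values 30, 11, 16 are pairwise distinct — OK.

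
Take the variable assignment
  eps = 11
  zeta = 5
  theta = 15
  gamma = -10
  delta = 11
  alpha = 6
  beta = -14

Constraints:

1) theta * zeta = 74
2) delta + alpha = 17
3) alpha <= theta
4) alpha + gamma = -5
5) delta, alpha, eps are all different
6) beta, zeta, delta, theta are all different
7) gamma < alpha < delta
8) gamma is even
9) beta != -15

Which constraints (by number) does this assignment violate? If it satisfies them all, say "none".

1) theta * zeta = 15 * 5 = 75, not 74 — violated.
2) delta + alpha = 11 + 6 = 17 — OK.
3) alpha = 6, theta = 15; 6 ≤ 15 — OK.
4) alpha + gamma = 6 + (-10) = -4, not -5 — violated.
5) delta = eps = 11, not all different — violated.
6) values -14, 5, 11, 15 are pairwise distinct — OK.
7) values -10 < 6 < 11 — OK.
8) gamma = -10 is even — OK.
9) beta = -14, and -14 ≠ -15 — OK.

No — constraints 1, 4, 5 are not satisfied.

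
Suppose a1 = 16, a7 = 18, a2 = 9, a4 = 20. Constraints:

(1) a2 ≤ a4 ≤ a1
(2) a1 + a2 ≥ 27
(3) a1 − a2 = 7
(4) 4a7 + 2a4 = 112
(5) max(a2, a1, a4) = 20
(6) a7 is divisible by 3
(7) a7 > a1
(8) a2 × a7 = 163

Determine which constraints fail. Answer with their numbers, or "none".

Constraints 1, 2, and 8 are violated.

(1) values 9, 20, 16; a4 = 20 is not ≤ a1 = 16 — violated.
(2) a1 + a2 = 16 + 9 = 25; 25 < 27, bound 27 not met — violated.
(3) a1 − a2 = 16 − 9 = 7 — satisfied.
(4) 4a7 + 2a4 = 4(18) + 2(20) = 112 — satisfied.
(5) max(9, 16, 20) = 20 — satisfied.
(6) 18 / 3 = 6, so 3 divides 18 — satisfied.
(7) a7 = 18, a1 = 16; 18 > 16 — satisfied.
(8) a2 × a7 = 9 × 18 = 162, not 163 — violated.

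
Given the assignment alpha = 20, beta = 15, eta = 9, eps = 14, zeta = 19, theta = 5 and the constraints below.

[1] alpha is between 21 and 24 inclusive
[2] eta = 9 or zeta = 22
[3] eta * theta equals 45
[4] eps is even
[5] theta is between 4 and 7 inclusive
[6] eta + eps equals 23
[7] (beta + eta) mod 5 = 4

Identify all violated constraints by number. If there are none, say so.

[1] alpha = 20 is outside [21, 24]  fails
[2] eta = 9 = 9 (first disjunct)  holds
[3] eta * theta = 9 * 5 = 45  holds
[4] eps = 14 is even  holds
[5] theta = 5 lies in [4, 7]  holds
[6] eta + eps = 9 + 14 = 23  holds
[7] beta + eta = 24; 24 mod 5 = 4  holds

The assignment fails constraint 1.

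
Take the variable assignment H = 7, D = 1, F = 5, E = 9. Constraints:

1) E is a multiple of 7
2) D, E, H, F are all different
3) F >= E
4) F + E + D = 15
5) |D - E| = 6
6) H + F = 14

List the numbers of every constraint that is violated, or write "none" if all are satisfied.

1) 9 = 7*1 + 2, so 7 does not divide 9  false
2) values 1, 9, 7, 5 are pairwise distinct  true
3) F = 5, E = 9; 5 < 9 (want ≥)  false
4) F + E + D = 5 + 9 + 1 = 15  true
5) |1 - 9| = 8, not 6  false
6) H + F = 7 + 5 = 12, not 14  false

Constraints 1, 3, 5, and 6 do not hold.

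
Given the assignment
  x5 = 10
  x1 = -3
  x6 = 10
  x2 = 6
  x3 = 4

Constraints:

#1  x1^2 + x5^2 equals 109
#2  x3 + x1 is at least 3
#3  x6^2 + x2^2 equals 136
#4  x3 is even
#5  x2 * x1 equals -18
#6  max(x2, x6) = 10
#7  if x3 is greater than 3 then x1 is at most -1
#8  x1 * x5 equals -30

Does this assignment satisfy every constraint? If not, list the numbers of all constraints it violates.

Violated: 2.

#1 x1^2 + x5^2 = (-3)^2 + 10^2 = 9 + 100 = 109  OK
#2 x3 + x1 = 4 + (-3) = 1; 1 < 3, bound 3 not met  FAIL
#3 x6^2 + x2^2 = 10^2 + 6^2 = 100 + 36 = 136  OK
#4 x3 = 4 is even  OK
#5 x2 * x1 = 6 * (-3) = -18  OK
#6 max(6, 10) = 10  OK
#7 x3 = 4 > 3, so we need x1 ≤ -1; x1 = -3 ≤ -1  OK
#8 x1 * x5 = -3 * 10 = -30  OK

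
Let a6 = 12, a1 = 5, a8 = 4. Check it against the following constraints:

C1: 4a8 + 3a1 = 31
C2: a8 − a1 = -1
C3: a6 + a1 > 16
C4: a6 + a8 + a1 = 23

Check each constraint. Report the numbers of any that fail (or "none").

No — constraint 4 is not satisfied.

C1: 4a8 + 3a1 = 4(4) + 3(5) = 31 — holds.
C2: a8 − a1 = 4 − 5 = -1 — holds.
C3: a6 + a1 = 12 + 5 = 17; 17 > 16 — holds.
C4: a6 + a8 + a1 = 12 + 4 + 5 = 21, not 23 — fails.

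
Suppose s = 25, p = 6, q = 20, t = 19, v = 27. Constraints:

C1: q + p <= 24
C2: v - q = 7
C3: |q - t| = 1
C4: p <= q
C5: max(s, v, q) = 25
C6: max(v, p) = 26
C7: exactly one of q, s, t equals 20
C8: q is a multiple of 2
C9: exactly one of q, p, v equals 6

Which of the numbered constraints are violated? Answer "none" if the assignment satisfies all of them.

C1: q + p = 20 + 6 = 26; 26 > 24, bound 24 not met — violated.
C2: v - q = 27 - 20 = 7 — satisfied.
C3: |20 - 19| = 1 — satisfied.
C4: p = 6, q = 20; 6 ≤ 20 — satisfied.
C5: max(25, 27, 20) = 27, not 25 — violated.
C6: max(27, 6) = 27, not 26 — violated.
C7: q=20, s=25, t=19; 1 of them equals 20 — satisfied.
C8: 20 / 2 = 10, so 2 divides 20 — satisfied.
C9: q=20, p=6, v=27; 1 of them equals 6 — satisfied.

Violated: 1, 5, and 6.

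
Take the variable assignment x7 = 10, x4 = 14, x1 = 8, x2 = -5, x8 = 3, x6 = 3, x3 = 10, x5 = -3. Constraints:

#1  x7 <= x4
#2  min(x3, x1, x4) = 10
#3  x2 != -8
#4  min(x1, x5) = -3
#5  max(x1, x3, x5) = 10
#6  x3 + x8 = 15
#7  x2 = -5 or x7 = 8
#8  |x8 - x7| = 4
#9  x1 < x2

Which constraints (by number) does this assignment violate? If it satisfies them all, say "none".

#1 x7 = 10, x4 = 14; 10 ≤ 14  ✔
#2 min(10, 8, 14) = 8, not 10  ✘
#3 x2 = -5, and -5 ≠ -8  ✔
#4 min(8, -3) = -3  ✔
#5 max(8, 10, -3) = 10  ✔
#6 x3 + x8 = 10 + 3 = 13, not 15  ✘
#7 x2 = -5 = -5 (first disjunct)  ✔
#8 |3 - 10| = 7, not 4  ✘
#9 x1 = 8, x2 = -5; 8 ≥ -5 (want <)  ✘

The assignment fails constraints 2, 6, 8, and 9.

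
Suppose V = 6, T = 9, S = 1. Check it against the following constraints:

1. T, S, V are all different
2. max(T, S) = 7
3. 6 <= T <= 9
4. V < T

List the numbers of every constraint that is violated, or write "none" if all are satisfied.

Constraint 2 does not hold.

1. values 9, 1, 6 are pairwise distinct — satisfied.
2. max(9, 1) = 9, not 7 — violated.
3. T = 9 lies in [6, 9] — satisfied.
4. V = 6, T = 9; 6 < 9 — satisfied.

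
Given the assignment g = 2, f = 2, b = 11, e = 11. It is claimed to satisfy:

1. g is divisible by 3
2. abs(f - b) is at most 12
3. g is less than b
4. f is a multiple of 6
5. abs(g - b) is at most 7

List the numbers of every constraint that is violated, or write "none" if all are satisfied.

1. 2 = 3*0 + 2, so 3 does not divide 2  fails
2. abs(2 - 11) = 9; 9 ≤ 12  holds
3. g = 2, b = 11; 2 < 11  holds
4. 2 = 6*0 + 2, so 6 does not divide 2  fails
5. abs(2 - 11) = 9; 9 > 7, exceeds bound 7  fails

No — constraints 1, 4, and 5 are not satisfied.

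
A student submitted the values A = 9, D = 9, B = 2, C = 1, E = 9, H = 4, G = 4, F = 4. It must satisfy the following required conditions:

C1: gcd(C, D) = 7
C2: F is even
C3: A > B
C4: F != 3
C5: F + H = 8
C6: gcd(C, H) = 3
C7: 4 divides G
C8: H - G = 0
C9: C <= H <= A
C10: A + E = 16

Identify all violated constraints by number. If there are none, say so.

C1: gcd(1, 9) = 1, not 7 — fails.
C2: F = 4 is even — holds.
C3: A = 9, B = 2; 9 > 2 — holds.
C4: F = 4, and 4 ≠ 3 — holds.
C5: F + H = 4 + 4 = 8 — holds.
C6: gcd(1, 4) = 1, not 3 — fails.
C7: 4 / 4 = 1, so 4 divides 4 — holds.
C8: H - G = 4 - 4 = 0 — holds.
C9: values 1 <= 4 <= 9 — holds.
C10: A + E = 9 + 9 = 18, not 16 — fails.

Violated: 1, 6, and 10.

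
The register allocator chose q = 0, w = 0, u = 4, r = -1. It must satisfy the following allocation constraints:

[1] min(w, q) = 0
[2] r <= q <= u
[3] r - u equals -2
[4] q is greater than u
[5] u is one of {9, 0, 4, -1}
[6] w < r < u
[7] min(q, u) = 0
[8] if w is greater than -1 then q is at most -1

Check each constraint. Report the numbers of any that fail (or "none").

The assignment fails constraints 3, 4, 6, 8.

[1] min(0, 0) = 0 — OK.
[2] values -1 <= 0 <= 4 — OK.
[3] r - u = -1 - 4 = -5, not -2 — violated.
[4] q = 0, u = 4; 0 ≤ 4 (want >) — violated.
[5] u = 4 is in {9, 0, 4, -1} — OK.
[6] values 0, -1, 4; w = 0 is not < r = -1 — violated.
[7] min(0, 4) = 0 — OK.
[8] w = 0 > -1, so we need q ≤ -1; but q = 0 > -1 — violated.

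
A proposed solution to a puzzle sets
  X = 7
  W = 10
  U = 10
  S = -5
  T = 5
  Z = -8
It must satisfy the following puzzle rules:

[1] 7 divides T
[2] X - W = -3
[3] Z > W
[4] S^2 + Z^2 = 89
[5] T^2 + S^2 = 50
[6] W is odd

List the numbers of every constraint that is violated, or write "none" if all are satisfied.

Constraints 1, 3, and 6 do not hold.

[1] 5 = 7*0 + 5, so 7 does not divide 5  fails
[2] X - W = 7 - 10 = -3  holds
[3] Z = -8, W = 10; -8 ≤ 10 (want >)  fails
[4] S^2 + Z^2 = (-5)^2 + (-8)^2 = 25 + 64 = 89  holds
[5] T^2 + S^2 = 5^2 + (-5)^2 = 25 + 25 = 50  holds
[6] W = 10 is even  fails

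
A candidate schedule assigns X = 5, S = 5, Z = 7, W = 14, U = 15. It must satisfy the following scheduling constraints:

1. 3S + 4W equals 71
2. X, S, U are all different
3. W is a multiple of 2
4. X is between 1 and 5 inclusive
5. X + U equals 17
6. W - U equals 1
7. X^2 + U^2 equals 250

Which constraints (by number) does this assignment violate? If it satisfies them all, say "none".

1. 3S + 4W = 3(5) + 4(14) = 71 — holds.
2. X = S = 5, not all different — fails.
3. 14 / 2 = 7, so 2 divides 14 — holds.
4. X = 5 lies in [1, 5] — holds.
5. X + U = 5 + 15 = 20, not 17 — fails.
6. W - U = 14 - 15 = -1, not 1 — fails.
7. X^2 + U^2 = 5^2 + 15^2 = 25 + 225 = 250 — holds.

Violated: 2, 5, 6.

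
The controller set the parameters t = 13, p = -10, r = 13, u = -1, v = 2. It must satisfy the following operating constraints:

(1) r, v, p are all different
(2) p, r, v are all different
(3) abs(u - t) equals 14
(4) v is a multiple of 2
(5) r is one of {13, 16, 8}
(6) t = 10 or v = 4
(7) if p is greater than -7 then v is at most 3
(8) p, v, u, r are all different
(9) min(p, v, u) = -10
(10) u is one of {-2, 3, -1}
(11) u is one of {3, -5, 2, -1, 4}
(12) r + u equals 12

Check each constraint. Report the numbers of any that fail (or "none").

(1) values 13, 2, -10 are pairwise distinct — satisfied.
(2) values -10, 13, 2 are pairwise distinct — satisfied.
(3) abs(-1 - 13) = 14 — satisfied.
(4) 2 / 2 = 1, so 2 divides 2 — satisfied.
(5) r = 13 is in {13, 16, 8} — satisfied.
(6) t = 13 ≠ 10 and v = 2 ≠ 4; both disjuncts false — violated.
(7) p = -10, not > -7; antecedent false, conditional vacuously true — satisfied.
(8) values -10, 2, -1, 13 are pairwise distinct — satisfied.
(9) min(-10, 2, -1) = -10 — satisfied.
(10) u = -1 is in {-2, 3, -1} — satisfied.
(11) u = -1 is in {3, -5, 2, -1, 4} — satisfied.
(12) r + u = 13 + (-1) = 12 — satisfied.

The assignment fails constraint 6.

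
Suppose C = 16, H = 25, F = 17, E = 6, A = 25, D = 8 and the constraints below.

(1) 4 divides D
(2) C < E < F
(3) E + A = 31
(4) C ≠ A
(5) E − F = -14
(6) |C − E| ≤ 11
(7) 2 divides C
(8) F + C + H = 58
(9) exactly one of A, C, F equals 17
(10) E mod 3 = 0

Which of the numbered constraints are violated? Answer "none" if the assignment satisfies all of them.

(1) 8 / 4 = 2, so 4 divides 8 — holds.
(2) values 16, 6, 17; C = 16 is not < E = 6 — does not hold.
(3) E + A = 6 + 25 = 31 — holds.
(4) C = 16, A = 25; distinct — holds.
(5) E − F = 6 − 17 = -11, not -14 — does not hold.
(6) |16 − 6| = 10; 10 ≤ 11 — holds.
(7) 16 / 2 = 8, so 2 divides 16 — holds.
(8) F + C + H = 17 + 16 + 25 = 58 — holds.
(9) A=25, C=16, F=17; 1 of them equals 17 — holds.
(10) 6 mod 3 = 0 — holds.

Constraints 2 and 5 do not hold.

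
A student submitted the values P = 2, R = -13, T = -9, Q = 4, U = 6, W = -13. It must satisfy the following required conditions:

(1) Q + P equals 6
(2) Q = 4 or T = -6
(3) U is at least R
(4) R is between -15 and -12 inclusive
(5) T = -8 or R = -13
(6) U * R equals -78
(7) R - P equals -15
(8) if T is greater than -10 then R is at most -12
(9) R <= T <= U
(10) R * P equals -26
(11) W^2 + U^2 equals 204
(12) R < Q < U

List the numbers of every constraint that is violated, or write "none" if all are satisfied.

Violated: 11.

(1) Q + P = 4 + 2 = 6  true
(2) Q = 4 = 4 (first disjunct)  true
(3) U = 6, R = -13; 6 ≥ -13  true
(4) R = -13 lies in [-15, -12]  true
(5) T = -9 ≠ -8, but R = -13 = -13 (second disjunct)  true
(6) U * R = 6 * (-13) = -78  true
(7) R - P = -13 - 2 = -15  true
(8) T = -9 > -10, so we need R ≤ -12; R = -13 ≤ -12  true
(9) values -13 <= -9 <= 6  true
(10) R * P = -13 * 2 = -26  true
(11) W^2 + U^2 = (-13)^2 + 6^2 = 169 + 36 = 205, not 204  false
(12) values -13 < 4 < 6  true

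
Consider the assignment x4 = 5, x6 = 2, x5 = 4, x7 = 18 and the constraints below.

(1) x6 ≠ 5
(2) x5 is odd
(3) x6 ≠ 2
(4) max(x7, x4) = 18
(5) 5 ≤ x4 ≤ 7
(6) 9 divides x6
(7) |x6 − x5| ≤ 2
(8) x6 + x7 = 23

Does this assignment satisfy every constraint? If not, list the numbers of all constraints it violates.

The assignment fails constraints 2, 3, 6, and 8.

(1) x6 = 2, and 2 ≠ 5 — OK.
(2) x5 = 4 is even — violated.
(3) x6 = 2, but 2 is required to differ — violated.
(4) max(18, 5) = 18 — OK.
(5) x4 = 5 lies in [5, 7] — OK.
(6) 2 = 9×0 + 2, so 9 does not divide 2 — violated.
(7) |2 − 4| = 2; 2 ≤ 2 — OK.
(8) x6 + x7 = 2 + 18 = 20, not 23 — violated.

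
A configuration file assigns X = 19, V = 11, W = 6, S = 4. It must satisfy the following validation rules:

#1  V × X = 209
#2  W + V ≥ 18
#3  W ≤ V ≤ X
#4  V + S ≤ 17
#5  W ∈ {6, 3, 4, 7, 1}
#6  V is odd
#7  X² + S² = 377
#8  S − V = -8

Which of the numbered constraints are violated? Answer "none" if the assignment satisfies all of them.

#1 V × X = 11 × 19 = 209 — holds.
#2 W + V = 6 + 11 = 17; 17 < 18, bound 18 not met — does not hold.
#3 values 6 ≤ 11 ≤ 19 — holds.
#4 V + S = 11 + 4 = 15; 15 ≤ 17 — holds.
#5 W = 6 is in {6, 3, 4, 7, 1} — holds.
#6 V = 11 is odd — holds.
#7 X² + S² = 19² + 4² = 361 + 16 = 377 — holds.
#8 S − V = 4 − 11 = -7, not -8 — does not hold.

Constraints 2, 8 do not hold.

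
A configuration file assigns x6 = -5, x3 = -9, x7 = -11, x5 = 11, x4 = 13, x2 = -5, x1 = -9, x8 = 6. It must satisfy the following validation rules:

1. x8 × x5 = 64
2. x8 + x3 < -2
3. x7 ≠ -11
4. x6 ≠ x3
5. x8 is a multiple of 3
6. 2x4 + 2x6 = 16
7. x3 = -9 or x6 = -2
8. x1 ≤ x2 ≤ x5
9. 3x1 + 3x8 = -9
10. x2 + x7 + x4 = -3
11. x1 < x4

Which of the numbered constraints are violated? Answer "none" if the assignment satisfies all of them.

1. x8 × x5 = 6 × 11 = 66, not 64 — fails.
2. x8 + x3 = 6 + (-9) = -3; -3 < -2 — holds.
3. x7 = -11, but -11 is required to differ — fails.
4. x6 = -5, x3 = -9; distinct — holds.
5. 6 / 3 = 2, so 3 divides 6 — holds.
6. 2x4 + 2x6 = 2(13) + 2(-5) = 16 — holds.
7. x3 = -9 = -9 (first disjunct) — holds.
8. values -9 ≤ -5 ≤ 11 — holds.
9. 3x1 + 3x8 = 3(-9) + 3(6) = -9 — holds.
10. x2 + x7 + x4 = -5 + (-11) + 13 = -3 — holds.
11. x1 = -9, x4 = 13; -9 < 13 — holds.

Constraints 1 and 3 do not hold.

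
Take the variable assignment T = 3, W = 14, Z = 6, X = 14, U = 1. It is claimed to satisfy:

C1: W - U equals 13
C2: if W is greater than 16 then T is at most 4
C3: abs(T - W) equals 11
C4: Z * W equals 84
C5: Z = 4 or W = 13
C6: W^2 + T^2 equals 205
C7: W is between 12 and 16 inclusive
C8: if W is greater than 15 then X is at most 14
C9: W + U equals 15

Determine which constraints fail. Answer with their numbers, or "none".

C1: W - U = 14 - 1 = 13 — OK.
C2: W = 14, not > 16; antecedent false, conditional vacuously true — OK.
C3: abs(3 - 14) = 11 — OK.
C4: Z * W = 6 * 14 = 84 — OK.
C5: Z = 6 ≠ 4 and W = 14 ≠ 13; both disjuncts false — violated.
C6: W^2 + T^2 = 14^2 + 3^2 = 196 + 9 = 205 — OK.
C7: W = 14 lies in [12, 16] — OK.
C8: W = 14, not > 15; antecedent false, conditional vacuously true — OK.
C9: W + U = 14 + 1 = 15 — OK.

No — constraint 5 is not satisfied.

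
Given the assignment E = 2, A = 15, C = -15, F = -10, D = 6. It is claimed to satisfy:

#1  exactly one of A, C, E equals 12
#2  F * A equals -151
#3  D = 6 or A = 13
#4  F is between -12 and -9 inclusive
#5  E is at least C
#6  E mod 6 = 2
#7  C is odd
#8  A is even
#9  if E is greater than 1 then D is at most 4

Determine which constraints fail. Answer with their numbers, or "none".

Constraints 1, 2, 8, 9 do not hold.

#1 A=15, C=-15, E=2; 0 of them equal 12, not exactly one  FAIL
#2 F * A = -10 * 15 = -150, not -151  FAIL
#3 D = 6 = 6 (first disjunct)  OK
#4 F = -10 lies in [-12, -9]  OK
#5 E = 2, C = -15; 2 ≥ -15  OK
#6 2 mod 6 = 2  OK
#7 C = -15 is odd  OK
#8 A = 15 is odd  FAIL
#9 E = 2 > 1, so we need D ≤ 4; but D = 6 > 4  FAIL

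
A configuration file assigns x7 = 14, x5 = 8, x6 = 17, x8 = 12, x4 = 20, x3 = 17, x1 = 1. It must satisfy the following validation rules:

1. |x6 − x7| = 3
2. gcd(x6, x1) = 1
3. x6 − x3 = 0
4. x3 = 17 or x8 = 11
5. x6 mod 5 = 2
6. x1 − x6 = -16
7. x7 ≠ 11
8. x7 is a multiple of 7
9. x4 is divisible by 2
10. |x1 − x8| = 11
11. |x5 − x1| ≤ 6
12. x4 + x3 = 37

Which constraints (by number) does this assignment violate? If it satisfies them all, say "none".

Constraint 11 does not hold.

1. |17 − 14| = 3 — holds.
2. gcd(17, 1) = 1 — holds.
3. x6 − x3 = 17 − 17 = 0 — holds.
4. x3 = 17 = 17 (first disjunct) — holds.
5. 17 mod 5 = 2 — holds.
6. x1 − x6 = 1 − 17 = -16 — holds.
7. x7 = 14, and 14 ≠ 11 — holds.
8. 14 / 7 = 2, so 7 divides 14 — holds.
9. 20 / 2 = 10, so 2 divides 20 — holds.
10. |1 − 12| = 11 — holds.
11. |8 − 1| = 7; 7 > 6, exceeds bound 6 — does not hold.
12. x4 + x3 = 20 + 17 = 37 — holds.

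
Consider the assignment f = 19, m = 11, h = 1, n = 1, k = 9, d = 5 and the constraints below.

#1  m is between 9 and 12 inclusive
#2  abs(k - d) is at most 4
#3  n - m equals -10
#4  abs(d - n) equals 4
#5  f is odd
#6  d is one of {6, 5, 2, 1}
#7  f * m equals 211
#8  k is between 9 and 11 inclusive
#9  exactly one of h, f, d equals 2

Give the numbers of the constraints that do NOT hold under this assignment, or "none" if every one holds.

No — constraints 7, 9 are not satisfied.

#1 m = 11 lies in [9, 12]  true
#2 abs(9 - 5) = 4; 4 ≤ 4  true
#3 n - m = 1 - 11 = -10  true
#4 abs(5 - 1) = 4  true
#5 f = 19 is odd  true
#6 d = 5 is in {6, 5, 2, 1}  true
#7 f * m = 19 * 11 = 209, not 211  false
#8 k = 9 lies in [9, 11]  true
#9 h=1, f=19, d=5; 0 of them equal 2, not exactly one  false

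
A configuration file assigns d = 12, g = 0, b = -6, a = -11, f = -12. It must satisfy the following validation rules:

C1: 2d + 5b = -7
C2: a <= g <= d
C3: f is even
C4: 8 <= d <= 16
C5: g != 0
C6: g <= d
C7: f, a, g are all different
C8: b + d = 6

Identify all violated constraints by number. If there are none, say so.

Constraints 1 and 5 are violated.

C1: 2d + 5b = 2(12) + 5(-6) = -6, not -7 — fails.
C2: values -11 <= 0 <= 12 — holds.
C3: f = -12 is even — holds.
C4: d = 12 lies in [8, 16] — holds.
C5: g = 0, but 0 is required to differ — fails.
C6: g = 0, d = 12; 0 ≤ 12 — holds.
C7: values -12, -11, 0 are pairwise distinct — holds.
C8: b + d = -6 + 12 = 6 — holds.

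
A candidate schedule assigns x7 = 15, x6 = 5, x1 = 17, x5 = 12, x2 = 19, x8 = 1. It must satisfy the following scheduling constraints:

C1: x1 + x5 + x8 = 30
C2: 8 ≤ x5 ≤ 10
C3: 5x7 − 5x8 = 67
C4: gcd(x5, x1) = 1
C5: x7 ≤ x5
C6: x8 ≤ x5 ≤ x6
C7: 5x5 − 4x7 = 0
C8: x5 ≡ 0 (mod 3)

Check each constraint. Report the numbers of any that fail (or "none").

Constraints 2, 3, 5, and 6 do not hold.

C1: x1 + x5 + x8 = 17 + 12 + 1 = 30 — holds.
C2: x5 = 12 is outside [8, 10] — fails.
C3: 5x7 − 5x8 = 5(15) − 5(1) = 70, not 67 — fails.
C4: gcd(12, 17) = 1 — holds.
C5: x7 = 15, x5 = 12; 15 > 12 (want ≤) — fails.
C6: values 1, 12, 5; x5 = 12 is not ≤ x6 = 5 — fails.
C7: 5x5 − 4x7 = 5(12) − 4(15) = 0 — holds.
C8: 12 mod 3 = 0 — holds.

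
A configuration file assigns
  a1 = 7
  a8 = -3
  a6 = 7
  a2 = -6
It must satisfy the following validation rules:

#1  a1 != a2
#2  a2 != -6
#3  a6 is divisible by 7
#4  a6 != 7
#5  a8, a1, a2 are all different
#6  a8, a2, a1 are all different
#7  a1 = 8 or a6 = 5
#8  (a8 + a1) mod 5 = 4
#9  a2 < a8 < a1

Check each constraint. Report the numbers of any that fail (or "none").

#1 a1 = 7, a2 = -6; distinct  OK
#2 a2 = -6, but -6 is required to differ  FAIL
#3 7 / 7 = 1, so 7 divides 7  OK
#4 a6 = 7, but 7 is required to differ  FAIL
#5 values -3, 7, -6 are pairwise distinct  OK
#6 values -3, -6, 7 are pairwise distinct  OK
#7 a1 = 7 ≠ 8 and a6 = 7 ≠ 5; both disjuncts false  FAIL
#8 a8 + a1 = 4; 4 mod 5 = 4  OK
#9 values -6 < -3 < 7  OK

The assignment fails constraints 2, 4, and 7.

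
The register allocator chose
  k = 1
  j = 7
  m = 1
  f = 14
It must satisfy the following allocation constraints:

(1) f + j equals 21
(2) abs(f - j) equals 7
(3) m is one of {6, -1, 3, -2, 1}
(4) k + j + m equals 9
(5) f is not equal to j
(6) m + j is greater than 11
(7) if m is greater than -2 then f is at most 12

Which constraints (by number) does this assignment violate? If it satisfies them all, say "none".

(1) f + j = 14 + 7 = 21 — satisfied.
(2) abs(14 - 7) = 7 — satisfied.
(3) m = 1 is in {6, -1, 3, -2, 1} — satisfied.
(4) k + j + m = 1 + 7 + 1 = 9 — satisfied.
(5) f = 14, j = 7; distinct — satisfied.
(6) m + j = 1 + 7 = 8; 8 ≤ 11, bound 11 not met — violated.
(7) m = 1 > -2, so we need f ≤ 12; but f = 14 > 12 — violated.

The assignment fails constraints 6 and 7.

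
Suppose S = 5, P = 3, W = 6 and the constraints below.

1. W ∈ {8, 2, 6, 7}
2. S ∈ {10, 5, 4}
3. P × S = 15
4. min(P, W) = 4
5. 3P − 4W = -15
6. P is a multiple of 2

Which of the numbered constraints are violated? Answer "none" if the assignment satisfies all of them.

Violated: 4 and 6.

1. W = 6 is in {8, 2, 6, 7} — satisfied.
2. S = 5 is in {10, 5, 4} — satisfied.
3. P × S = 3 × 5 = 15 — satisfied.
4. min(3, 6) = 3, not 4 — violated.
5. 3P − 4W = 3(3) − 4(6) = -15 — satisfied.
6. 3 = 2×1 + 1, so 2 does not divide 3 — violated.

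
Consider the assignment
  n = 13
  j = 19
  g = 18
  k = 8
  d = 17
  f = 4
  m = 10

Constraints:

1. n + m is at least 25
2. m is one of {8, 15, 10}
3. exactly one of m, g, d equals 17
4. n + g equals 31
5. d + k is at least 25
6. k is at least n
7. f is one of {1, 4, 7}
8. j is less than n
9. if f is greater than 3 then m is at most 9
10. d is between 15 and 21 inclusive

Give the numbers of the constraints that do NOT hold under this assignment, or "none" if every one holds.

The assignment fails constraints 1, 6, 8, 9.

1. n + m = 13 + 10 = 23; 23 < 25, bound 25 not met — violated.
2. m = 10 is in {8, 15, 10} — OK.
3. m=10, g=18, d=17; 1 of them equals 17 — OK.
4. n + g = 13 + 18 = 31 — OK.
5. d + k = 17 + 8 = 25; 25 ≥ 25 — OK.
6. k = 8, n = 13; 8 < 13 (want ≥) — violated.
7. f = 4 is in {1, 4, 7} — OK.
8. j = 19, n = 13; 19 ≥ 13 (want <) — violated.
9. f = 4 > 3, so we need m ≤ 9; but m = 10 > 9 — violated.
10. d = 17 lies in [15, 21] — OK.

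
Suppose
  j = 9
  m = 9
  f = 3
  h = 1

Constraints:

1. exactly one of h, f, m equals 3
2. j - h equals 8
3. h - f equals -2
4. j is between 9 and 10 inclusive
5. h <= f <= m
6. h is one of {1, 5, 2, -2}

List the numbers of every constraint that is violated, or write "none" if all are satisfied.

1. h=1, f=3, m=9; 1 of them equals 3 — satisfied.
2. j - h = 9 - 1 = 8 — satisfied.
3. h - f = 1 - 3 = -2 — satisfied.
4. j = 9 lies in [9, 10] — satisfied.
5. values 1 <= 3 <= 9 — satisfied.
6. h = 1 is in {1, 5, 2, -2} — satisfied.

No violations.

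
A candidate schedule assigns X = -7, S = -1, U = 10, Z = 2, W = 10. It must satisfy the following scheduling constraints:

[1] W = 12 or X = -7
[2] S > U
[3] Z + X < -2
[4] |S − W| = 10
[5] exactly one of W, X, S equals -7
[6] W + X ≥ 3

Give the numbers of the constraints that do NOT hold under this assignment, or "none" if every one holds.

Constraints 2 and 4 are violated.

[1] W = 10 ≠ 12, but X = -7 = -7 (second disjunct) — OK.
[2] S = -1, U = 10; -1 ≤ 10 (want >) — violated.
[3] Z + X = 2 + (-7) = -5; -5 < -2 — OK.
[4] |-1 − 10| = 11, not 10 — violated.
[5] W=10, X=-7, S=-1; 1 of them equals -7 — OK.
[6] W + X = 10 + (-7) = 3; 3 ≥ 3 — OK.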